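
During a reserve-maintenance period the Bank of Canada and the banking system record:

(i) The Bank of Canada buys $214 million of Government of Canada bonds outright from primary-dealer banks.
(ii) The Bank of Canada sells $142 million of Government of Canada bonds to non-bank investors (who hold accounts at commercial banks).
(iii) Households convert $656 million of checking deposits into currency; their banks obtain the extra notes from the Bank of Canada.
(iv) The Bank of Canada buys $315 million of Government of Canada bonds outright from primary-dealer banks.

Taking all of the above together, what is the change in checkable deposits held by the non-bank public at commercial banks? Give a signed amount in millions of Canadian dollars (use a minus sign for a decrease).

Bank of Canada balance sheet:
  Assets:      Securities +$387M
  Liabilities: Bank reserves −$269M, Currency in circulation +$656M
Commercial banking system:
  Assets:      Reserves at CB −$269M, Securities −$529M
  Liabilities: Checkable deposits −$798M
So the change in checkable deposits held by the non-bank public at commercial banks is -$798 million.

-$798 million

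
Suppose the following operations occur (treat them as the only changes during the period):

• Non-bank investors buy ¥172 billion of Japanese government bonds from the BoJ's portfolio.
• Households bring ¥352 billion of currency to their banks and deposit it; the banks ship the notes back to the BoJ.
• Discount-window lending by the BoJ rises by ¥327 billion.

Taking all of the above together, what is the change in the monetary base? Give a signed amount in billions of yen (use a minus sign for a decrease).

BoJ balance sheet:
  Assets:      Securities −¥172B, Loans to banks +¥327B
  Liabilities: Bank reserves +¥507B, Currency in circulation −¥352B
Commercial banking system:
  Assets:      Reserves at CB +¥507B
  Liabilities: Checkable deposits +¥180B, Borrowings from CB +¥327B
Monetary base = currency + reserves: −¥352B + (+¥507B) = +¥155 billion.

+¥155 billion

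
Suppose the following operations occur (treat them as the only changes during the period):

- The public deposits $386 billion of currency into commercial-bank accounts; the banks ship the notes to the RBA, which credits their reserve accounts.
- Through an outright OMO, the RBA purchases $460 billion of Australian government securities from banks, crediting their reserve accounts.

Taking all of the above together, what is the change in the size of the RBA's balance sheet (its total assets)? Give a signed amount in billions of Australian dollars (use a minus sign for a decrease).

Currency deposit $386 billion: only the composition of liabilities changes → 0.
OMO purchase (from banks) $460 billion: an RBA asset is acquired → +$460B.
Net: 0 + 460 = +$460 billion.

+$460 billion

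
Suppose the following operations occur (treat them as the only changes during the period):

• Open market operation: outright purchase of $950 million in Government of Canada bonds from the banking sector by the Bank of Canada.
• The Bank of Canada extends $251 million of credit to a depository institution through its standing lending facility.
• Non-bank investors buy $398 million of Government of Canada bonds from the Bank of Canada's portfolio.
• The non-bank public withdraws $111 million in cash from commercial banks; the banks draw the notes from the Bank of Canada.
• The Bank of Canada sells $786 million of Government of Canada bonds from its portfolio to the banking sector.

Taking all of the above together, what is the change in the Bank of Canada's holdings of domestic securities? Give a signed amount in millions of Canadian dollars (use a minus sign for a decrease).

Bank of Canada balance sheet:
  Assets:      Securities −$234M, Loans to banks +$251M
  Liabilities: Bank reserves −$94M, Currency in circulation +$111M
Commercial banking system:
  Assets:      Reserves at CB −$94M, Securities −$164M
  Liabilities: Checkable deposits −$509M, Borrowings from CB +$251M
So the change in the Bank of Canada's holdings of domestic securities is -$234 million.

-$234 million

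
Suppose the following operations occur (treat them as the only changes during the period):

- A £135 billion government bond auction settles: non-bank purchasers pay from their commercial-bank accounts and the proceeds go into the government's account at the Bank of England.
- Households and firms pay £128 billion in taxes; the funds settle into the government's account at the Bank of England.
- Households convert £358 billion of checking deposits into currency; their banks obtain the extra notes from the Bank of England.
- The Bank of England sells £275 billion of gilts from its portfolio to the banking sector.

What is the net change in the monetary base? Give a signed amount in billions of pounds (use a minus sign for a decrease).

-£538 billion

Bank of England balance sheet:
  Assets:      Securities −£275B
  Liabilities: Bank reserves −£896B, Currency in circulation +£358B, Government deposits +£263B
Commercial banking system:
  Assets:      Reserves at CB −£896B, Securities +£275B
  Liabilities: Checkable deposits −£621B
Monetary base = currency + reserves: +£358B + (−£896B) = -£538 billion.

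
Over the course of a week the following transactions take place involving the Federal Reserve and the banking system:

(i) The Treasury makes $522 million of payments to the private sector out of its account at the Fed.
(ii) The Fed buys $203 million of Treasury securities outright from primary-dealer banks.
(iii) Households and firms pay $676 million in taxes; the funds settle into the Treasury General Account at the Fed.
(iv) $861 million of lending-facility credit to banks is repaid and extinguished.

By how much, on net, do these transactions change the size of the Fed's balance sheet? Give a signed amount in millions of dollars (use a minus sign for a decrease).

Government spending $522 million: only the composition of liabilities changes → 0.
OMO purchase (from banks) $203 million: a Fed asset is acquired → +$203M.
Government account inflow $676 million: only the composition of liabilities changes → 0.
Discount-window repayment $861 million: a Fed asset is shed → −$861M.
Net: 0 + 203 + 0 − 861 = -$658 million.

-$658 million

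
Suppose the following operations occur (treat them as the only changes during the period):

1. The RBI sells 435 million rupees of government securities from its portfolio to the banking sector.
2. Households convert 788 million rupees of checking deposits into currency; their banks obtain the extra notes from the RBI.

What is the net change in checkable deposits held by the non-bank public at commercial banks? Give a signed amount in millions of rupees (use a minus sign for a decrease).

OMO sale (to banks) 435 million rupees: the counterparty is a bank, so public deposits are unchanged → 0.
Currency withdrawal 788 million rupees: non-bank counterparties' bank balances fall → −788M.
Net: 0 − 788 = -788 million.

-788 million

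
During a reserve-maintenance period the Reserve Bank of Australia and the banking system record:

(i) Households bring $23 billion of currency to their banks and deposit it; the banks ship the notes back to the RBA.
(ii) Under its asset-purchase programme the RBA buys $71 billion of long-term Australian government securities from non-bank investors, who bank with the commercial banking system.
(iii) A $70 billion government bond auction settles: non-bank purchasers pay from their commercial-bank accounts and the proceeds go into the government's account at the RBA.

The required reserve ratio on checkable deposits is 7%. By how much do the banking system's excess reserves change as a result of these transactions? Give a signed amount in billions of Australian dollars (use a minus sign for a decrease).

+$22.32 billion

Currency deposit $23 billion: reserves +$23B, deposits +$23B.
Asset purchase (from non-banks) $71 billion: reserves +$71B, deposits +$71B.
Government account inflow $70 billion: reserves −$70B, deposits −$70B.
Totals: Δreserves = +$24B, Δdeposits = +$24B.
Δrequired reserves = 7% × +$24B = +$1.68B.
Δexcess reserves = Δreserves − Δrequired = +$24B − (+$1.68B) = +$22.32 billion.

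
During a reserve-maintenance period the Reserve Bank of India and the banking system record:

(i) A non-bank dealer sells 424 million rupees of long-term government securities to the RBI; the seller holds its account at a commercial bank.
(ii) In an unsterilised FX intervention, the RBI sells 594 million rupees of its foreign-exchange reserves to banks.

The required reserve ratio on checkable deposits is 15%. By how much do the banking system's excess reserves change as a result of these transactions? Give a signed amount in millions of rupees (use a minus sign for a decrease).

Asset purchase (from non-banks) 424 million rupees: reserves +424M, deposits +424M.
FX sale 594 million rupees: reserves −594M, deposits 0.
Totals: Δreserves = −170M, Δdeposits = +424M.
Δrequired reserves = 15% × +424M = +63.6M.
Δexcess reserves = Δreserves − Δrequired = −170M − (+63.6M) = -233.6 million.

-233.6 million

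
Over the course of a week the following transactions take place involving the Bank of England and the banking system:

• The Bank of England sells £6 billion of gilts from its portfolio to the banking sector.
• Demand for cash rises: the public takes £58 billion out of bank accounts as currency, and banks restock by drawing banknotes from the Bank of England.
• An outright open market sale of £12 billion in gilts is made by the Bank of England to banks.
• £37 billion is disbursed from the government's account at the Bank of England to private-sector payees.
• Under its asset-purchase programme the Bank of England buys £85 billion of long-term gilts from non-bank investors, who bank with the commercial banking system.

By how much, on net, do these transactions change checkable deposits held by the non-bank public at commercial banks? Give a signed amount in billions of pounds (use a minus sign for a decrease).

+£64 billion

OMO sale (to banks) £6 billion: the counterparty is a bank, so public deposits are unchanged → 0.
Currency withdrawal £58 billion: non-bank counterparties' bank balances fall → −£58B.
OMO sale (to banks) £12 billion: the counterparty is a bank, so public deposits are unchanged → 0.
Government spending £37 billion: non-bank counterparties' bank balances rise → +£37B.
Asset purchase (from non-banks) £85 billion: non-bank counterparties' bank balances rise → +£85B.
Net: 0 − 58 + 0 + 37 + 85 = +£64 billion.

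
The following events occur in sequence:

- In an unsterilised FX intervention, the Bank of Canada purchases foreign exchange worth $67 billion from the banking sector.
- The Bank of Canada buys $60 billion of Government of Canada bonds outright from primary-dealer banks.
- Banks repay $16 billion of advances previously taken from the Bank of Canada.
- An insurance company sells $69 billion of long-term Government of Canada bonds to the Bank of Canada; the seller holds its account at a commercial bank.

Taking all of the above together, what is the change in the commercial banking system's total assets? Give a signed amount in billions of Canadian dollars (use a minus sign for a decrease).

+$53 billion

FX purchase $67 billion: just an asset swap on bank balance sheets → 0.
OMO purchase (from banks) $60 billion: just an asset swap on bank balance sheets → 0.
Discount-window repayment $16 billion: bank balance sheets shrink → −$16B.
Asset purchase (from non-banks) $69 billion: bank balance sheets expand → +$69B.
Net: 0 + 0 − 16 + 69 = +$53 billion.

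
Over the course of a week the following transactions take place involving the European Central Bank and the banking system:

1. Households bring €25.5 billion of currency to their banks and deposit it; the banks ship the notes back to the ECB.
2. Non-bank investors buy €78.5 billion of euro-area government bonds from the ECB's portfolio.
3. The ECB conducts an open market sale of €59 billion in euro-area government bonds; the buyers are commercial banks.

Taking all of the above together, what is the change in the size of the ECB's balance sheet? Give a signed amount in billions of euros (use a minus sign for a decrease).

ECB balance sheet:
  Assets:      Securities −€137.5B
  Liabilities: Bank reserves −€112B, Currency in circulation −€25.5B
Commercial banking system:
  Assets:      Reserves at CB −€112B, Securities +€59B
  Liabilities: Checkable deposits −€53B
Change in total ECB assets = -€137.5 billion.

-€137.5 billion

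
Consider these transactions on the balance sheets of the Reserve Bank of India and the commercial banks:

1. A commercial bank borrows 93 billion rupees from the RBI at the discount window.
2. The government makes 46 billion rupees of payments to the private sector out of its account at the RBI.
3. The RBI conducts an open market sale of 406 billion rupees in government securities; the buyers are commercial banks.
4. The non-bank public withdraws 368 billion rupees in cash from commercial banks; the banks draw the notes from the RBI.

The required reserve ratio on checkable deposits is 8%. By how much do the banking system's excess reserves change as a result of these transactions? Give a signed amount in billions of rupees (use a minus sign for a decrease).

Discount-window loan 93 billion rupees: reserves +93B, deposits 0.
Government spending 46 billion rupees: reserves +46B, deposits +46B.
OMO sale (to banks) 406 billion rupees: reserves −406B, deposits 0.
Currency withdrawal 368 billion rupees: reserves −368B, deposits −368B.
Totals: Δreserves = −635B, Δdeposits = −322B.
Δrequired reserves = 8% × −322B = −25.76B.
Δexcess reserves = Δreserves − Δrequired = −635B − (−25.76B) = -609.24 billion.

-609.24 billion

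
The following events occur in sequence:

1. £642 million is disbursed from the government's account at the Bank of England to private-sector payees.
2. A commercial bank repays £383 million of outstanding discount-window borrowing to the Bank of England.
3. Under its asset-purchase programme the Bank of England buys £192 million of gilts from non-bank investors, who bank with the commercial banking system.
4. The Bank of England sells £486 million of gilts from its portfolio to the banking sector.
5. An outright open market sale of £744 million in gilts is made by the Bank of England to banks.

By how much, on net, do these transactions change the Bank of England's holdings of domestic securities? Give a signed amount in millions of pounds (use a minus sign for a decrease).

Government spending £642 million: the Bank of England's securities portfolio is untouched → 0.
Discount-window repayment £383 million: the Bank of England's securities portfolio is untouched → 0.
Asset purchase (from non-banks) £192 million: securities added to the Bank of England's portfolio → +£192M.
OMO sale (to banks) £486 million: securities removed from the Bank of England's portfolio → −£486M.
OMO sale (to banks) £744 million: securities removed from the Bank of England's portfolio → −£744M.
Net: 0 + 0 + 192 − 486 − 744 = -£1038 million.

-£1038 million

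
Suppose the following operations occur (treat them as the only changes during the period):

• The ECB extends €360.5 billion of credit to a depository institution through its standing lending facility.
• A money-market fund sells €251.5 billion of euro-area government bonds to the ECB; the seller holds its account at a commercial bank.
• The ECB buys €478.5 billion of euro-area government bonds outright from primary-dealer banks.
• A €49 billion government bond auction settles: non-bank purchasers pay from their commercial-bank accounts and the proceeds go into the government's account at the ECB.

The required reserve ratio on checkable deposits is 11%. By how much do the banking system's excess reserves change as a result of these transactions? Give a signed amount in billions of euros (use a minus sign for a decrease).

Discount-window loan €360.5 billion: reserves +€360.5B, deposits 0.
Asset purchase (from non-banks) €251.5 billion: reserves +€251.5B, deposits +€251.5B.
OMO purchase (from banks) €478.5 billion: reserves +€478.5B, deposits 0.
Government account inflow €49 billion: reserves −€49B, deposits −€49B.
Totals: Δreserves = +€1041.5B, Δdeposits = +€202.5B.
Δrequired reserves = 11% × +€202.5B = +€22.275B.
Δexcess reserves = Δreserves − Δrequired = +€1041.5B − (+€22.275B) = +€1019.225 billion.

+€1019.225 billion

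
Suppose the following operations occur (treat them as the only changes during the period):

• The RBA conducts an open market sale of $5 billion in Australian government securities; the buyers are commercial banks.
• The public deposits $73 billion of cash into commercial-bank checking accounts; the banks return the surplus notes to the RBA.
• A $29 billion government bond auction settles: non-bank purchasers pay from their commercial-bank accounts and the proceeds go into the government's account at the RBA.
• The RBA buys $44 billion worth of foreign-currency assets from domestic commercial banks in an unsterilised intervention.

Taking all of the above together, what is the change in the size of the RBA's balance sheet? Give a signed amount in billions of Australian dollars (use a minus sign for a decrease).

OMO sale (to banks) $5 billion: an RBA asset is shed → −$5B.
Currency deposit $73 billion: only the composition of liabilities changes → 0.
Government account inflow $29 billion: only the composition of liabilities changes → 0.
FX purchase $44 billion: an RBA asset is acquired → +$44B.
Net: −5 + 0 + 0 + 44 = +$39 billion.

+$39 billion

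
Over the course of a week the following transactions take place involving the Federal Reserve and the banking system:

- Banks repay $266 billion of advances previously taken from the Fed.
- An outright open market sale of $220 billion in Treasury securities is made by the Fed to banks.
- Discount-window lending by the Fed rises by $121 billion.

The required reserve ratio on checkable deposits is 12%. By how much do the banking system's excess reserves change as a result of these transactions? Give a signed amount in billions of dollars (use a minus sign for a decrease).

Discount-window repayment $266 billion: reserves −$266B, deposits 0.
OMO sale (to banks) $220 billion: reserves −$220B, deposits 0.
Discount-window loan $121 billion: reserves +$121B, deposits 0.
Totals: Δreserves = −$365B, Δdeposits = 0.
Δrequired reserves = 12% × 0 = 0.
Δexcess reserves = Δreserves − Δrequired = −$365B − (0) = -$365 billion.

-$365 billion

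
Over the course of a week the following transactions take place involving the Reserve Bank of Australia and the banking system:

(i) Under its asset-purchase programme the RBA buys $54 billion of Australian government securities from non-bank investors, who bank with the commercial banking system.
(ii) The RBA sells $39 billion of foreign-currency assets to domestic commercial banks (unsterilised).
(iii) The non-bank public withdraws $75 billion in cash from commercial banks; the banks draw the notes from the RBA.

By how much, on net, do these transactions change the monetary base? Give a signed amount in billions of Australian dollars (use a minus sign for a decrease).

+$15 billion

RBA balance sheet:
  Assets:      Securities +$54B, Foreign assets −$39B
  Liabilities: Bank reserves −$60B, Currency in circulation +$75B
Monetary base = currency + reserves: +$75B + (−$60B) = +$15 billion.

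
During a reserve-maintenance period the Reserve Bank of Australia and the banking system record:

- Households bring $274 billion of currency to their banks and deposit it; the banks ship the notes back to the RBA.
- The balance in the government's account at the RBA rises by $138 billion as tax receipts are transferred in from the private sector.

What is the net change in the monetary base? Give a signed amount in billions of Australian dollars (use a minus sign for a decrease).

-$138 billion

Currency deposit $274 billion: just a shift between currency and reserves — both are base money → 0.
Government account inflow $138 billion: reserves shift to a non-base liability → −$138B.
Net: 0 − 138 = -$138 billion.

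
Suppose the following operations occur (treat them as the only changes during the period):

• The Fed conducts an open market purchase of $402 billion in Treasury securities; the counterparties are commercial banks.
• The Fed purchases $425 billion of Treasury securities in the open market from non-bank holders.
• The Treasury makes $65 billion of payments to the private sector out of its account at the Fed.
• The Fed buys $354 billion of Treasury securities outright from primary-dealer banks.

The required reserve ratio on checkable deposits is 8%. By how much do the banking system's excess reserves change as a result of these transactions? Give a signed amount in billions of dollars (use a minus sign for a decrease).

+$1206.8 billion

OMO purchase (from banks) $402 billion: reserves +$402B, deposits 0.
Asset purchase (from non-banks) $425 billion: reserves +$425B, deposits +$425B.
Government spending $65 billion: reserves +$65B, deposits +$65B.
OMO purchase (from banks) $354 billion: reserves +$354B, deposits 0.
Totals: Δreserves = +$1246B, Δdeposits = +$490B.
Δrequired reserves = 8% × +$490B = +$39.2B.
Δexcess reserves = Δreserves − Δrequired = +$1246B − (+$39.2B) = +$1206.8 billion.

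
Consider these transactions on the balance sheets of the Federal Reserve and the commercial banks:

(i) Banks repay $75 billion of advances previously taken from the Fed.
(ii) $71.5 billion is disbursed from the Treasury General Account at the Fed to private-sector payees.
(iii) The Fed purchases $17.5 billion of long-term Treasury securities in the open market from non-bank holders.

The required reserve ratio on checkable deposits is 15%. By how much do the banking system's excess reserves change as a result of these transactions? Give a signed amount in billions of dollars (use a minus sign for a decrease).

Discount-window repayment $75 billion: reserves −$75B, deposits 0.
Government spending $71.5 billion: reserves +$71.5B, deposits +$71.5B.
Asset purchase (from non-banks) $17.5 billion: reserves +$17.5B, deposits +$17.5B.
Totals: Δreserves = +$14B, Δdeposits = +$89B.
Δrequired reserves = 15% × +$89B = +$13.35B.
Δexcess reserves = Δreserves − Δrequired = +$14B − (+$13.35B) = +$0.65 billion.

+$0.65 billion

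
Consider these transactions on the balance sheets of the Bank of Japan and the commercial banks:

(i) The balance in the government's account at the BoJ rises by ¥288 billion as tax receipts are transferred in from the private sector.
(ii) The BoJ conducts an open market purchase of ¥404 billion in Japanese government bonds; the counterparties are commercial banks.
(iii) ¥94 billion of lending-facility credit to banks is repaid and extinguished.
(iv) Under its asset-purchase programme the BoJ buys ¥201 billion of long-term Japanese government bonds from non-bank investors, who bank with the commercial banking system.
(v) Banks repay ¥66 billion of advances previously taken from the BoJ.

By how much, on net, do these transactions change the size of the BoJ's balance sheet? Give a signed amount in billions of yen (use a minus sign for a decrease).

BoJ balance sheet:
  Assets:      Securities +¥605B, Loans to banks −¥160B
  Liabilities: Bank reserves +¥157B, Government deposits +¥288B
Change in total BoJ assets = +¥445 billion.

+¥445 billion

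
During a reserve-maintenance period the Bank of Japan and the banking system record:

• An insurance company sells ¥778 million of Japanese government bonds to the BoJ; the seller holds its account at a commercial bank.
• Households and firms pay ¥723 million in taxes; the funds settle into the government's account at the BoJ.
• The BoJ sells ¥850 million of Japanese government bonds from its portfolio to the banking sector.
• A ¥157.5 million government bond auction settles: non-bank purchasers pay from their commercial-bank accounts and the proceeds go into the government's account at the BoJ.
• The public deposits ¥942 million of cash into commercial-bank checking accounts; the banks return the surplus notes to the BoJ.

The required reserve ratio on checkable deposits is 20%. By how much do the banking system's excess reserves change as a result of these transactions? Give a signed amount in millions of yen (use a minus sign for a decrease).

-¥178.4 million

Asset purchase (from non-banks) ¥778 million: reserves +¥778M, deposits +¥778M.
Government account inflow ¥723 million: reserves −¥723M, deposits −¥723M.
OMO sale (to banks) ¥850 million: reserves −¥850M, deposits 0.
Government account inflow ¥157.5 million: reserves −¥157.5M, deposits −¥157.5M.
Currency deposit ¥942 million: reserves +¥942M, deposits +¥942M.
Totals: Δreserves = −¥10.5M, Δdeposits = +¥839.5M.
Δrequired reserves = 20% × +¥839.5M = +¥167.9M.
Δexcess reserves = Δreserves − Δrequired = −¥10.5M − (+¥167.9M) = -¥178.4 million.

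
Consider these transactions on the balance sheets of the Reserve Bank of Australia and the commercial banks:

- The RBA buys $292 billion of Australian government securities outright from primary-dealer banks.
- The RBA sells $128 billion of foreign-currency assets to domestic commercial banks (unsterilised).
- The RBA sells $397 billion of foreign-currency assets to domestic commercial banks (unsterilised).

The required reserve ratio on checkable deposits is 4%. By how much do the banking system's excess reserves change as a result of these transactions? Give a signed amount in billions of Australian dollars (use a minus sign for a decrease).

OMO purchase (from banks) $292 billion: reserves +$292B, deposits 0.
FX sale $128 billion: reserves −$128B, deposits 0.
FX sale $397 billion: reserves −$397B, deposits 0.
Totals: Δreserves = −$233B, Δdeposits = 0.
Δrequired reserves = 4% × 0 = 0.
Δexcess reserves = Δreserves − Δrequired = −$233B − (0) = -$233 billion.

-$233 billion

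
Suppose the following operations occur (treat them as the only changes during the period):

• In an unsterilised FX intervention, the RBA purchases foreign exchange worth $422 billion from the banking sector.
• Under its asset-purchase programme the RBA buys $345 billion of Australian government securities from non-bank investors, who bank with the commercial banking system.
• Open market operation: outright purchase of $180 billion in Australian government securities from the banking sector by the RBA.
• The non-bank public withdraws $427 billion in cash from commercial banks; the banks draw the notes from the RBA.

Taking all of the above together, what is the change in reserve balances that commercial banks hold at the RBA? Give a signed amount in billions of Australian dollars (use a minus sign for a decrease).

RBA balance sheet:
  Assets:      Securities +$525B, Foreign assets +$422B
  Liabilities: Bank reserves +$520B, Currency in circulation +$427B
So the change in reserve balances that commercial banks hold at the RBA is +$520 billion.

+$520 billion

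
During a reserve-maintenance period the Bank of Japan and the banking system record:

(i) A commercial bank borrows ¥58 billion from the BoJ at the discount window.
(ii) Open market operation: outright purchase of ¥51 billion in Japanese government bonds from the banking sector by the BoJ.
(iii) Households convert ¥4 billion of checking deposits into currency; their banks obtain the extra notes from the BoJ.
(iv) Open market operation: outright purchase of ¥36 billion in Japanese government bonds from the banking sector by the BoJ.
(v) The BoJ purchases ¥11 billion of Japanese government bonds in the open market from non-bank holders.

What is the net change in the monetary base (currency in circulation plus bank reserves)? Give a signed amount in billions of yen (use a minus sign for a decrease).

Discount-window loan ¥58 billion: BoJ balance sheet expands → +¥58B.
OMO purchase (from banks) ¥51 billion: BoJ balance sheet expands → +¥51B.
Currency withdrawal ¥4 billion: just a shift between currency and reserves — both are base money → 0.
OMO purchase (from banks) ¥36 billion: BoJ balance sheet expands → +¥36B.
Asset purchase (from non-banks) ¥11 billion: BoJ balance sheet expands → +¥11B.
Net: 58 + 51 + 0 + 36 + 11 = +¥156 billion.

+¥156 billion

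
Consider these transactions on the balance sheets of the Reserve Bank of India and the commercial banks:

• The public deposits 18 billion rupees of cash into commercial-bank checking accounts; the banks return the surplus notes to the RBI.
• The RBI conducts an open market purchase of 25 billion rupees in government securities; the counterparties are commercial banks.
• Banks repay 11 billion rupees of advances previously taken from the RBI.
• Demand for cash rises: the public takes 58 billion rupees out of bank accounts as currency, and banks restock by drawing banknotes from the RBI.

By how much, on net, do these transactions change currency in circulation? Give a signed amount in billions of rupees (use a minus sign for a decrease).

RBI balance sheet:
  Assets:      Securities +25B, Loans to banks −11B
  Liabilities: Bank reserves −26B, Currency in circulation +40B
Commercial banking system:
  Assets:      Reserves at CB −26B, Securities −25B
  Liabilities: Checkable deposits −40B, Borrowings from CB −11B
So the change in currency in circulation is +40 billion.

+40 billion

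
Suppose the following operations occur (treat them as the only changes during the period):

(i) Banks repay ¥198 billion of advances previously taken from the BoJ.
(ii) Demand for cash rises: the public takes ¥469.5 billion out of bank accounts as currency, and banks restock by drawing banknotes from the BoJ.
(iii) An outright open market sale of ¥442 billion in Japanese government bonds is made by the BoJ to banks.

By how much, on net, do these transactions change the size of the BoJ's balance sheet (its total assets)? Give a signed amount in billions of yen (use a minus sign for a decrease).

BoJ balance sheet:
  Assets:      Securities −¥442B, Loans to banks −¥198B
  Liabilities: Bank reserves −¥1109.5B, Currency in circulation +¥469.5B
Change in total BoJ assets = -¥640 billion.

-¥640 billion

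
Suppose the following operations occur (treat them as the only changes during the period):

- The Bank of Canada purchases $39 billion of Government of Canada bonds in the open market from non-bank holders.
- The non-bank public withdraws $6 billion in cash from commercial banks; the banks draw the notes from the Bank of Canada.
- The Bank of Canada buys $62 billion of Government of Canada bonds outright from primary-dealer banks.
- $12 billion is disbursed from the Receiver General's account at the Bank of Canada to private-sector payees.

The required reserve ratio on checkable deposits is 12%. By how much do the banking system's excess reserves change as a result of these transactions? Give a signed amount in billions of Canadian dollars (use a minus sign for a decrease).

+$101.6 billion

Asset purchase (from non-banks) $39 billion: reserves +$39B, deposits +$39B.
Currency withdrawal $6 billion: reserves −$6B, deposits −$6B.
OMO purchase (from banks) $62 billion: reserves +$62B, deposits 0.
Government spending $12 billion: reserves +$12B, deposits +$12B.
Totals: Δreserves = +$107B, Δdeposits = +$45B.
Δrequired reserves = 12% × +$45B = +$5.4B.
Δexcess reserves = Δreserves − Δrequired = +$107B − (+$5.4B) = +$101.6 billion.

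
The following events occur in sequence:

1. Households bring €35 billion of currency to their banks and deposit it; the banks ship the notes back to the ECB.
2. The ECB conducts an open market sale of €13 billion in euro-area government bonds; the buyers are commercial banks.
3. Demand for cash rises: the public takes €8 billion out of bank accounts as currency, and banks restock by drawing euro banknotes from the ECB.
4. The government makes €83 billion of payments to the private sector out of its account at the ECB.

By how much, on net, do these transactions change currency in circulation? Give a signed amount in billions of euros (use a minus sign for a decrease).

Currency deposit €35 billion: notes return to the central bank → −€35B.
OMO sale (to banks) €13 billion: no currency enters or leaves circulation → 0.
Currency withdrawal €8 billion: notes leave the central bank → +€8B.
Government spending €83 billion: no currency enters or leaves circulation → 0.
Net: −35 + 0 + 8 + 0 = -€27 billion.

-€27 billion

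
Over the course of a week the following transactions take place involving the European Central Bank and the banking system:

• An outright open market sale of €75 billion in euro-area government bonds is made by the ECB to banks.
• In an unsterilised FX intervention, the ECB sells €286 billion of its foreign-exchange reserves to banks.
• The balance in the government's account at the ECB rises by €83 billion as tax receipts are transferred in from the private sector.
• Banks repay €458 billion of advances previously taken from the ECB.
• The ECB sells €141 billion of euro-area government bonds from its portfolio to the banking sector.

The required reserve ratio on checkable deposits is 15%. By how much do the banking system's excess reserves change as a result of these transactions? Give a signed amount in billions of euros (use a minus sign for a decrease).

OMO sale (to banks) €75 billion: reserves −€75B, deposits 0.
FX sale €286 billion: reserves −€286B, deposits 0.
Government account inflow €83 billion: reserves −€83B, deposits −€83B.
Discount-window repayment €458 billion: reserves −€458B, deposits 0.
OMO sale (to banks) €141 billion: reserves −€141B, deposits 0.
Totals: Δreserves = −€1043B, Δdeposits = −€83B.
Δrequired reserves = 15% × −€83B = −€12.45B.
Δexcess reserves = Δreserves − Δrequired = −€1043B − (−€12.45B) = -€1030.55 billion.

-€1030.55 billion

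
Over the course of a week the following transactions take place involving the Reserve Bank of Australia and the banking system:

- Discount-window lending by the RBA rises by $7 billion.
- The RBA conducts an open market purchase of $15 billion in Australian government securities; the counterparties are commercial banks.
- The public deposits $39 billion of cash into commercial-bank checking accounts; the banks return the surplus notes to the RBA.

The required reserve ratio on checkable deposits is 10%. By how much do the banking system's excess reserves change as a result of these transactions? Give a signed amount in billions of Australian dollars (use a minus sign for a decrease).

+$57.1 billion

Discount-window loan $7 billion: reserves +$7B, deposits 0.
OMO purchase (from banks) $15 billion: reserves +$15B, deposits 0.
Currency deposit $39 billion: reserves +$39B, deposits +$39B.
Totals: Δreserves = +$61B, Δdeposits = +$39B.
Δrequired reserves = 10% × +$39B = +$3.9B.
Δexcess reserves = Δreserves − Δrequired = +$61B − (+$3.9B) = +$57.1 billion.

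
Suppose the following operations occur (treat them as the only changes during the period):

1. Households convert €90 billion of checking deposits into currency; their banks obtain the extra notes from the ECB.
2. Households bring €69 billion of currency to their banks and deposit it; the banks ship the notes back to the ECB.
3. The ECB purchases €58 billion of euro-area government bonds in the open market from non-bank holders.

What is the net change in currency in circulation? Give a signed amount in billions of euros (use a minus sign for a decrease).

Currency withdrawal €90 billion: notes leave the central bank → +€90B.
Currency deposit €69 billion: notes return to the central bank → −€69B.
Asset purchase (from non-banks) €58 billion: no currency enters or leaves circulation → 0.
Net: 90 − 69 + 0 = +€21 billion.

+€21 billion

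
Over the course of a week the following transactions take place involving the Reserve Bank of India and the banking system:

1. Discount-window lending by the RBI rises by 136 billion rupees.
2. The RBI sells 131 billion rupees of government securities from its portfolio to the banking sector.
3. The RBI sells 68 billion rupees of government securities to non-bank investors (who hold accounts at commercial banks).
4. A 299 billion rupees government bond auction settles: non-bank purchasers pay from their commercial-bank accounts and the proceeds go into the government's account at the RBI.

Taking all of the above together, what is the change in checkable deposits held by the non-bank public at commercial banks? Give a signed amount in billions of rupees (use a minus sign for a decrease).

-367 billion

RBI balance sheet:
  Assets:      Securities −199B, Loans to banks +136B
  Liabilities: Bank reserves −362B, Government deposits +299B
Commercial banking system:
  Assets:      Reserves at CB −362B, Securities +131B
  Liabilities: Checkable deposits −367B, Borrowings from CB +136B
So the change in checkable deposits held by the non-bank public at commercial banks is -367 billion.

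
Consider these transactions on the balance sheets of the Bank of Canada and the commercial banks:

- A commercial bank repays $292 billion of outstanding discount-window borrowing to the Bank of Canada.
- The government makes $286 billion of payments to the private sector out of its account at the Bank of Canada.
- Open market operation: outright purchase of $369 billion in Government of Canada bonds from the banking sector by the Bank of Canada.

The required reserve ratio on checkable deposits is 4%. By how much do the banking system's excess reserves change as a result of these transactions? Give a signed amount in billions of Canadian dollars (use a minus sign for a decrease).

+$351.56 billion

Discount-window repayment $292 billion: reserves −$292B, deposits 0.
Government spending $286 billion: reserves +$286B, deposits +$286B.
OMO purchase (from banks) $369 billion: reserves +$369B, deposits 0.
Totals: Δreserves = +$363B, Δdeposits = +$286B.
Δrequired reserves = 4% × +$286B = +$11.44B.
Δexcess reserves = Δreserves − Δrequired = +$363B − (+$11.44B) = +$351.56 billion.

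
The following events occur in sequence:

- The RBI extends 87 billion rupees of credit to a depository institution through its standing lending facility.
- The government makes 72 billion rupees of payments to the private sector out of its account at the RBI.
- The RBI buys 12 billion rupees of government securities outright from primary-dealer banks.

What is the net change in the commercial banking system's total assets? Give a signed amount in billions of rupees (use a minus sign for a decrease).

RBI balance sheet:
  Assets:      Securities +12B, Loans to banks +87B
  Liabilities: Bank reserves +171B, Government deposits −72B
Commercial banking system:
  Assets:      Reserves at CB +171B, Securities −12B
  Liabilities: Checkable deposits +72B, Borrowings from CB +87B
Change in total bank assets = +159 billion.

+159 billion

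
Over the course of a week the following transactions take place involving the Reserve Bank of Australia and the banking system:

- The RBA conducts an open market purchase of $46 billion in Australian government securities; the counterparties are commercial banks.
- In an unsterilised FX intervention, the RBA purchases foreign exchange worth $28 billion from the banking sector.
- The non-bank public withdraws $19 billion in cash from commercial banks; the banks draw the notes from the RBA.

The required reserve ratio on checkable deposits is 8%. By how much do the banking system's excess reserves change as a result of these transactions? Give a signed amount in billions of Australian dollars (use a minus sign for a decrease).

+$56.52 billion

OMO purchase (from banks) $46 billion: reserves +$46B, deposits 0.
FX purchase $28 billion: reserves +$28B, deposits 0.
Currency withdrawal $19 billion: reserves −$19B, deposits −$19B.
Totals: Δreserves = +$55B, Δdeposits = −$19B.
Δrequired reserves = 8% × −$19B = −$1.52B.
Δexcess reserves = Δreserves − Δrequired = +$55B − (−$1.52B) = +$56.52 billion.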